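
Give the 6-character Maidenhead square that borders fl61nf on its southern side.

FL61ne

Latitude subsquare f = 5; −1 → 4 = e.
The longitude characters are unchanged.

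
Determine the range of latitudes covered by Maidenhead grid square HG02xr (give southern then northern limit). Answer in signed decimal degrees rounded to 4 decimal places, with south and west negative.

Field H=7, G=6: +7·20° lon, +6·10° lat → SW at lon -40°, lat -30°.
Square 0, 2: +0·2° lon, +2·1° lat → SW at lon -40°, lat -28°.
Subsquare x=23, r=17: +23·0.0833333° lon, +17·0.0416667° lat → SW at lon -38.0833°, lat -27.2917°.
Cell spans 0.0833333° lon × 0.0416667° lat.
south -27.2917, north -27.2500.

-27.2917, -27.2500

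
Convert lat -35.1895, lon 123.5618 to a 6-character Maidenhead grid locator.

PF14st

Shift to the Maidenhead origin (180°W, 90°S): lon 303.5618, lat 54.8105.
Field (20°×10°, letters A–R): lon ⌊303.5618/20⌋ = 15 → P; lat ⌊54.8105/10⌋ = 5 → F.
Square (2°×1°, digits 0–9): lon ⌊3.5618/2⌋ = 1; lat ⌊4.8105/1⌋ = 4.
Subsquare (5′×2.5′, letters a–x): lon ⌊1.5618/0.0833333⌋ = 18 → s; lat ⌊0.8105/0.0416667⌋ = 19 → t.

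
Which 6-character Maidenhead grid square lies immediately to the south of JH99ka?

Latitude subsquare a = 0; −1 → -1, wraps to 23 = x, carry into square.
Latitude square 9; −1 → 8.
The longitude characters are unchanged.

JH98kx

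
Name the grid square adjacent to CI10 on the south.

CH19

Latitude square 0; −1 → -1, wraps to 9, carry into field.
Latitude field I = 8; −1 → 7 = H.
The longitude characters are unchanged.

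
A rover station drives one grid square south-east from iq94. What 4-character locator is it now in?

Longitude square 9; +1 → 10, wraps to 0, carry into field.
Longitude field I = 8; +1 → 9 = J.
Latitude square 4; −1 → 3.

JQ03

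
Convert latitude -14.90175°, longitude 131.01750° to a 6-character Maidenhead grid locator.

PH55mc

Shift to the Maidenhead origin (180°W, 90°S): lon 311.0175, lat 75.0983.
Field (20°×10°, letters A–R): 311.0175/20 → 15 → P, 75.0983/10 → 7 → H; chars PH.
Square (2°×1°, digits 0–9): 11.0175/2 → 5, 5.0983/1 → 5; chars 55.
Subsquare (5′×2.5′, letters a–x): 1.0175/0.0833333 → 12 → m, 0.0983/0.0416667 → 2 → c; chars mc.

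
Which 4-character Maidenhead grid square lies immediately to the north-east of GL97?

HL08

Longitude square 9; +1 → 10, wraps to 0, carry into field.
Longitude field G = 6; +1 → 7 = H.
Latitude square 7; +1 → 8.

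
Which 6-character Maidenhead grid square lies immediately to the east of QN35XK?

Longitude subsquare x = 23; +1 → 24, wraps to 0 = a, carry into square.
Longitude square 3; +1 → 4.
The latitude characters are unchanged.

QN45ak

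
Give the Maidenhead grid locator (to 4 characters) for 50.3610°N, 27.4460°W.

HO60

Add 180° to longitude and 90° to latitude: 152.55, 140.36.
Field: lon ⌊152.55/20⌋ = 7 → H; lat ⌊140.36/10⌋ = 14 → O.
Square: lon ⌊12.55/2⌋ = 6; lat ⌊0.36/1⌋ = 0.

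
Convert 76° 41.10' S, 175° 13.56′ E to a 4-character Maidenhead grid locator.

RB73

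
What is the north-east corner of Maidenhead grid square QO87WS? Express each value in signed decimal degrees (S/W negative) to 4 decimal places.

57.7917, 157.9167

Field Q=16, O=14: +16·20° lon, +14·10° lat → SW at lon 140°, lat 50°.
Square 8, 7: +8·2° lon, +7·1° lat → SW at lon 156°, lat 57°.
Subsquare w=22, s=18: +22·0.0833333° lon, +18·0.0416667° lat → SW at lon 157.833°, lat 57.75°.
Cell spans 0.0833333° lon × 0.0416667° lat. NE corner is SW corner plus one full cell.
latitude 57.7917, longitude 157.9167.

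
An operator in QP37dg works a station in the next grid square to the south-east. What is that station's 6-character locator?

Longitude subsquare d = 3; +1 → 4 = e.
Latitude subsquare g = 6; −1 → 5 = f.

QP37ef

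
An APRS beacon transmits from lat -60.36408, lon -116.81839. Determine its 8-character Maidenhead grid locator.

DC19op12

Shift to the Maidenhead origin (180°W, 90°S): lon 63.18161, lat 29.63592.
Field: lon ⌊63.18161/20⌋ = 3 → D; lat ⌊29.63592/10⌋ = 2 → C.
Square: lon ⌊3.18161/2⌋ = 1; lat ⌊9.63592/1⌋ = 9.
Subsquare: lon ⌊1.18161/0.0833333⌋ = 14 → o; lat ⌊0.63592/0.0416667⌋ = 15 → p.
Extended square: lon ⌊0.01494/0.00833333⌋ = 1; lat ⌊0.01092/0.00416667⌋ = 2.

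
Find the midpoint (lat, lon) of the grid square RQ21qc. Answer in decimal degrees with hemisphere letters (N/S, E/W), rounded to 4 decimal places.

71.1042° N, 165.3750° E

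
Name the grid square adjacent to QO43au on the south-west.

Longitude subsquare a = 0; −1 → -1, wraps to 23 = x, carry into square.
Longitude square 4; −1 → 3.
Latitude subsquare u = 20; −1 → 19 = t.

QO33xt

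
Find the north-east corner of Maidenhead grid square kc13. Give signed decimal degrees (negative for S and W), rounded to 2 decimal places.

Field K=10, C=2: +10·20° lon, +2·10° lat → SW at lon 20°, lat -70°.
Square 1, 3: +1·2° lon, +3·1° lat → SW at lon 22°, lat -67°.
Cell spans 2° lon × 1° lat. NE corner is SW corner plus one full cell.
latitude -66.00, longitude 24.00.

-66.00, 24.00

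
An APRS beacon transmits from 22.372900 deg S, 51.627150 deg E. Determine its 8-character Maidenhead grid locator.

LG57tp50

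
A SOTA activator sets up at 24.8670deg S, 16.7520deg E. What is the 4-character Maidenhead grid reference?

JG85

Offset from 180°W / 90°S: lon 196.75°, lat 65.13°.
Field (20°×10°, letters A–R): lon ⌊196.75/20⌋ = 9 → J; lat ⌊65.13/10⌋ = 6 → G.
Square (2°×1°, digits 0–9): lon ⌊16.75/2⌋ = 8; lat ⌊5.13/1⌋ = 5.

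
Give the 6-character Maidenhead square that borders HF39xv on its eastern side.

Longitude subsquare x = 23; +1 → 24, wraps to 0 = a, carry into square.
Longitude square 3; +1 → 4.
The latitude characters are unchanged.

HF49av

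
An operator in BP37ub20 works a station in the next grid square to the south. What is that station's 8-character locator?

BP37ua29

Latitude extended square 0; −1 → -1, wraps to 9, carry into subsquare.
Latitude subsquare b = 1; −1 → 0 = a.
The longitude characters are unchanged.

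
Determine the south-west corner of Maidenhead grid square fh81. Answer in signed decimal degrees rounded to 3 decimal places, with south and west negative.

Field F=5, H=7: +5·20° lon, +7·10° lat → SW at lon -80°, lat -20°.
Square 8, 1: +8·2° lon, +1·1° lat → SW at lon -64°, lat -19°.
latitude -19.000, longitude -64.000.

-19.000, -64.000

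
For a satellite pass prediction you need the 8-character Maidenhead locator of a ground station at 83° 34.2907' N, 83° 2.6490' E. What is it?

Shift to the Maidenhead origin (180°W, 90°S): lon 263.04415, lat 173.57151.
Field (20°×10°, letters A–R): lon ⌊263.04415/20⌋ = 13 → N; lat ⌊173.57151/10⌋ = 17 → R.
Square (2°×1°, digits 0–9): lon ⌊3.04415/2⌋ = 1; lat ⌊3.57151/1⌋ = 3.
Subsquare (5′×2.5′, letters a–x): lon ⌊1.04415/0.0833333⌋ = 12 → m; lat ⌊0.57151/0.0416667⌋ = 13 → n.
Extended square (30″×15″, digits 0–9): lon ⌊0.04415/0.00833333⌋ = 5; lat ⌊0.02984/0.00416667⌋ = 7.

NR13mn57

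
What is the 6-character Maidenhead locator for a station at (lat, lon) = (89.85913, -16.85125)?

IR19nu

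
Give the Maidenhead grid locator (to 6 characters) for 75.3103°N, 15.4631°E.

Add 180° to longitude and 90° to latitude: 195.4631, 165.3103.
Field: lon ⌊195.4631/20⌋ = 9 → J; lat ⌊165.3103/10⌋ = 16 → Q.
Square: lon ⌊15.4631/2⌋ = 7; lat ⌊5.3103/1⌋ = 5.
Subsquare: lon ⌊1.4631/0.0833333⌋ = 17 → r; lat ⌊0.3103/0.0416667⌋ = 7 → h.

JQ75rh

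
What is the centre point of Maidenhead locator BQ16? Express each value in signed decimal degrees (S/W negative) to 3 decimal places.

76.500, -157.000

Field B=1, Q=16: +1·20° lon, +16·10° lat → SW at lon -160°, lat 70°.
Square 1, 6: +1·2° lon, +6·1° lat → SW at lon -158°, lat 76°.
Cell spans 2° lon × 1° lat. Centre is SW corner plus half of each.
latitude 76.500, longitude -157.000.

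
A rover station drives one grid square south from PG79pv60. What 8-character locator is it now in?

PG79pu69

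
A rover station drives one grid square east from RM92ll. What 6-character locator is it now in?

RM92ml

Longitude subsquare l = 11; +1 → 12 = m.
The latitude characters are unchanged.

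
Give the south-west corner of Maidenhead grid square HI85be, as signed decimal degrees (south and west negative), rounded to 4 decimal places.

-4.8333, -23.9167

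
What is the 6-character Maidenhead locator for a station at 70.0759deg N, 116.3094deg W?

Add 180° to longitude and 90° to latitude: 63.6906, 160.0759.
Field: 63.6906/20 → 3 → D, 160.0759/10 → 16 → Q; chars DQ.
Square: 3.6906/2 → 1, 0.0759/1 → 0; chars 10.
Subsquare: 1.6906/0.0833333 → 20 → u, 0.0759/0.0416667 → 1 → b; chars ub.

DQ10ub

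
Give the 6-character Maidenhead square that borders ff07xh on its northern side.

FF07xi

Latitude subsquare h = 7; +1 → 8 = i.
The longitude characters are unchanged.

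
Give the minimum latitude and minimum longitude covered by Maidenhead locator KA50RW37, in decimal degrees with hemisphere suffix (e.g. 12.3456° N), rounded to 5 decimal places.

89.05417° S, 31.44167° E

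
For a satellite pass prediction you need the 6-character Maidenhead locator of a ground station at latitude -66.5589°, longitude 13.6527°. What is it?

JC63tk

Add 180° to longitude and 90° to latitude: 193.6527, 23.4411.
Field: lon ⌊193.6527/20⌋ = 9 → J; lat ⌊23.4411/10⌋ = 2 → C.
Square: lon ⌊13.6527/2⌋ = 6; lat ⌊3.4411/1⌋ = 3.
Subsquare: lon ⌊1.6527/0.0833333⌋ = 19 → t; lat ⌊0.4411/0.0416667⌋ = 10 → k.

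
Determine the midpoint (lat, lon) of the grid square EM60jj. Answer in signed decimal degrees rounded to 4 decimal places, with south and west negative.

30.3958, -87.2083

Field E=4, M=12: +4·20° lon, +12·10° lat → SW at lon -100°, lat 30°.
Square 6, 0: +6·2° lon, +0·1° lat → SW at lon -88°, lat 30°.
Subsquare j=9, j=9: +9·0.0833333° lon, +9·0.0416667° lat → SW at lon -87.25°, lat 30.375°.
Cell spans 0.0833333° lon × 0.0416667° lat. Centre is SW corner plus half of each.
latitude 30.3958, longitude -87.2083.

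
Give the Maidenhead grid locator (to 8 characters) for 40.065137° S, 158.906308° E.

Offset from 180°W / 90°S: lon 338.90631°, lat 49.93486°.
Field: lon ⌊338.90631/20⌋ = 16 → Q; lat ⌊49.93486/10⌋ = 4 → E.
Square: lon ⌊18.90631/2⌋ = 9; lat ⌊9.93486/1⌋ = 9.
Subsquare: lon ⌊0.90631/0.0833333⌋ = 10 → k; lat ⌊0.93486/0.0416667⌋ = 22 → w.
Extended square: lon ⌊0.07297/0.00833333⌋ = 8; lat ⌊0.01820/0.00416667⌋ = 4.

QE99kw84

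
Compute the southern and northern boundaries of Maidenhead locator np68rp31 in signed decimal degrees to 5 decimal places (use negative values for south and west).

68.62917, 68.63333

Field N=13, P=15: +13·20° lon, +15·10° lat → SW at lon 80°, lat 60°.
Square 6, 8: +6·2° lon, +8·1° lat → SW at lon 92°, lat 68°.
Subsquare r=17, p=15: +17·0.0833333° lon, +15·0.0416667° lat → SW at lon 93.4167°, lat 68.625°.
Extended square 3, 1: +3·0.00833333° lon, +1·0.00416667° lat → SW at lon 93.4417°, lat 68.6292°.
Cell spans 0.00833333° lon × 0.00416667° lat.
south 68.62917, north 68.63333.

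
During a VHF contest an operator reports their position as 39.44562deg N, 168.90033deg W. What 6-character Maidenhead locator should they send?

Add 180° to longitude and 90° to latitude: 11.0997, 129.4456.
Field: 11.0997/20 → 0 → A, 129.4456/10 → 12 → M; chars AM.
Square: 11.0997/2 → 5, 9.4456/1 → 9; chars 59.
Subsquare: 1.0997/0.0833333 → 13 → n, 0.4456/0.0416667 → 10 → k; chars nk.

AM59nk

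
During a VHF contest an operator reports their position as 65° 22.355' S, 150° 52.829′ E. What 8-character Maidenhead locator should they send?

QC54kp50

Add 180° to longitude and 90° to latitude: 330.88048, 24.62742.
Field: lon ⌊330.88048/20⌋ = 16 → Q; lat ⌊24.62742/10⌋ = 2 → C.
Square: lon ⌊10.88048/2⌋ = 5; lat ⌊4.62742/1⌋ = 4.
Subsquare: lon ⌊0.88048/0.0833333⌋ = 10 → k; lat ⌊0.62742/0.0416667⌋ = 15 → p.
Extended square: lon ⌊0.04715/0.00833333⌋ = 5; lat ⌊0.00242/0.00416667⌋ = 0.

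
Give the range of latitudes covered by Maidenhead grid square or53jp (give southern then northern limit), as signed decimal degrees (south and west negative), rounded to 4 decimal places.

83.6250, 83.6667

Field O=14, R=17: +14·20° lon, +17·10° lat → SW at lon 100°, lat 80°.
Square 5, 3: +5·2° lon, +3·1° lat → SW at lon 110°, lat 83°.
Subsquare j=9, p=15: +9·0.0833333° lon, +15·0.0416667° lat → SW at lon 110.75°, lat 83.625°.
Cell spans 0.0833333° lon × 0.0416667° lat.
south 83.6250, north 83.6667.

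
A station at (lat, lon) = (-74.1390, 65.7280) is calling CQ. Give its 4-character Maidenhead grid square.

MB25

Offset from 180°W / 90°S: lon 245.73°, lat 15.86°.
Field (20°×10°, letters A–R): lon ⌊245.73/20⌋ = 12 → M; lat ⌊15.86/10⌋ = 1 → B.
Square (2°×1°, digits 0–9): lon ⌊5.73/2⌋ = 2; lat ⌊5.86/1⌋ = 5.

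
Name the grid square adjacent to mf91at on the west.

MF81xt

Longitude subsquare a = 0; −1 → -1, wraps to 23 = x, carry into square.
Longitude square 9; −1 → 8.
The latitude characters are unchanged.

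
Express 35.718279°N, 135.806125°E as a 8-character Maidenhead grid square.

Offset from 180°W / 90°S: lon 315.80613°, lat 125.71828°.
Field (20°×10°, letters A–R): 315.80613/20 → 15 → P, 125.71828/10 → 12 → M; chars PM.
Square (2°×1°, digits 0–9): 15.80613/2 → 7, 5.71828/1 → 5; chars 75.
Subsquare (5′×2.5′, letters a–x): 1.80613/0.0833333 → 21 → v, 0.71828/0.0416667 → 17 → r; chars vr.
Extended square (30″×15″, digits 0–9): 0.05613/0.00833333 → 6, 0.00995/0.00416667 → 2; chars 62.

PM75vr62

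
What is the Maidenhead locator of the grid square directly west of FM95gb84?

FM95gb74

Longitude extended square 8; −1 → 7.
The latitude characters are unchanged.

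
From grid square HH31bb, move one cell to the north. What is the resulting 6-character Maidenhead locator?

HH31bc

Latitude subsquare b = 1; +1 → 2 = c.
The longitude characters are unchanged.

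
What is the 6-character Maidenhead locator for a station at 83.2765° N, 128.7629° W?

CR53og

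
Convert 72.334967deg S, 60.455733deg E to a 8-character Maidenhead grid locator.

MB07fp49

Add 180° to longitude and 90° to latitude: 240.45573, 17.66503.
Field (20°×10°, letters A–R): 240.45573/20 → 12 → M, 17.66503/10 → 1 → B; chars MB.
Square (2°×1°, digits 0–9): 0.45573/2 → 0, 7.66503/1 → 7; chars 07.
Subsquare (5′×2.5′, letters a–x): 0.45573/0.0833333 → 5 → f, 0.66503/0.0416667 → 15 → p; chars fp.
Extended square (30″×15″, digits 0–9): 0.03907/0.00833333 → 4, 0.04003/0.00416667 → 9; chars 49.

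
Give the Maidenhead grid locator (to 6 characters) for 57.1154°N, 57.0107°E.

LO87mc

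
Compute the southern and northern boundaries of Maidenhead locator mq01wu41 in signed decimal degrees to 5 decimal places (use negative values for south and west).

71.83750, 71.84167

Field M=12, Q=16: +12·20° lon, +16·10° lat → SW at lon 60°, lat 70°.
Square 0, 1: +0·2° lon, +1·1° lat → SW at lon 60°, lat 71°.
Subsquare w=22, u=20: +22·0.0833333° lon, +20·0.0416667° lat → SW at lon 61.8333°, lat 71.8333°.
Extended square 4, 1: +4·0.00833333° lon, +1·0.00416667° lat → SW at lon 61.8667°, lat 71.8375°.
Cell spans 0.00833333° lon × 0.00416667° lat.
south 71.83750, north 71.84167.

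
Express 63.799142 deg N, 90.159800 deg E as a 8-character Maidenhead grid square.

NP53bt91

Offset from 180°W / 90°S: lon 270.15980°, lat 153.79914°.
Field (20°×10°, letters A–R): lon ⌊270.15980/20⌋ = 13 → N; lat ⌊153.79914/10⌋ = 15 → P.
Square (2°×1°, digits 0–9): lon ⌊10.15980/2⌋ = 5; lat ⌊3.79914/1⌋ = 3.
Subsquare (5′×2.5′, letters a–x): lon ⌊0.15980/0.0833333⌋ = 1 → b; lat ⌊0.79914/0.0416667⌋ = 19 → t.
Extended square (30″×15″, digits 0–9): lon ⌊0.07647/0.00833333⌋ = 9; lat ⌊0.00748/0.00416667⌋ = 1.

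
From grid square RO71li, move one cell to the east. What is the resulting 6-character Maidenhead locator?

RO71mi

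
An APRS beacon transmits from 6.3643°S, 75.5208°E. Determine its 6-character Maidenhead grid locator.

MI73sp

Shift to the Maidenhead origin (180°W, 90°S): lon 255.5208, lat 83.6357.
Field (20°×10°, letters A–R): 255.5208/20 → 12 → M, 83.6357/10 → 8 → I; chars MI.
Square (2°×1°, digits 0–9): 15.5208/2 → 7, 3.6357/1 → 3; chars 73.
Subsquare (5′×2.5′, letters a–x): 1.5208/0.0833333 → 18 → s, 0.6357/0.0416667 → 15 → p; chars sp.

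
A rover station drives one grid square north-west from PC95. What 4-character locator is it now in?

PC86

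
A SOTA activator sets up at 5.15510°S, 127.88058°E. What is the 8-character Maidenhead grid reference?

Offset from 180°W / 90°S: lon 307.88058°, lat 84.84490°.
Field: 307.88058/20 → 15 → P, 84.84490/10 → 8 → I; chars PI.
Square: 7.88058/2 → 3, 4.84490/1 → 4; chars 34.
Subsquare: 1.88058/0.0833333 → 22 → w, 0.84490/0.0416667 → 20 → u; chars wu.
Extended square: 0.04725/0.00833333 → 5, 0.01157/0.00416667 → 2; chars 52.

PI34wu52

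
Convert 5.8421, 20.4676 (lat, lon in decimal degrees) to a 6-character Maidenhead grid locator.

Shift to the Maidenhead origin (180°W, 90°S): lon 200.4676, lat 95.8421.
Field: lon ⌊200.4676/20⌋ = 10 → K; lat ⌊95.8421/10⌋ = 9 → J.
Square: lon ⌊0.4676/2⌋ = 0; lat ⌊5.8421/1⌋ = 5.
Subsquare: lon ⌊0.4676/0.0833333⌋ = 5 → f; lat ⌊0.8421/0.0416667⌋ = 20 → u.

KJ05fu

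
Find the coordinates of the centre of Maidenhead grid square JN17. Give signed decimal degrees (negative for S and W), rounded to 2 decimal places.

47.50, 3.00

Field J=9, N=13: +9·20° lon, +13·10° lat → SW at lon 0°, lat 40°.
Square 1, 7: +1·2° lon, +7·1° lat → SW at lon 2°, lat 47°.
Cell spans 2° lon × 1° lat. Centre is SW corner plus half of each.
latitude 47.50, longitude 3.00.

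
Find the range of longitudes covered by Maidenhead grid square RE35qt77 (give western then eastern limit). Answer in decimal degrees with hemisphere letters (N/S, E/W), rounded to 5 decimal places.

167.39167° E, 167.40000° E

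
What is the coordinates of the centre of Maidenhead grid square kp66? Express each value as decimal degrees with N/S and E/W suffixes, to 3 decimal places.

66.500° N, 33.000° E

Field K=10, P=15: +10·20° lon, +15·10° lat → SW at lon 20°, lat 60°.
Square 6, 6: +6·2° lon, +6·1° lat → SW at lon 32°, lat 66°.
Cell spans 2° lon × 1° lat. Centre is SW corner plus half of each.
latitude 66.500° N, longitude 33.000° E.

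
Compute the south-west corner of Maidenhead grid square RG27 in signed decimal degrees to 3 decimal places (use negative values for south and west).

-23.000, 164.000

Field R=17, G=6: +17·20° lon, +6·10° lat → SW at lon 160°, lat -30°.
Square 2, 7: +2·2° lon, +7·1° lat → SW at lon 164°, lat -23°.
latitude -23.000, longitude 164.000.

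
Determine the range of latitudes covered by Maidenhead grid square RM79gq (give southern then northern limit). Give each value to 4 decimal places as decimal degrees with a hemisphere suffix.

39.6667° N, 39.7083° N

Field R=17, M=12: +17·20° lon, +12·10° lat → SW at lon 160°, lat 30°.
Square 7, 9: +7·2° lon, +9·1° lat → SW at lon 174°, lat 39°.
Subsquare g=6, q=16: +6·0.0833333° lon, +16·0.0416667° lat → SW at lon 174.5°, lat 39.6667°.
Cell spans 0.0833333° lon × 0.0416667° lat.
south 39.6667° N, north 39.7083° N.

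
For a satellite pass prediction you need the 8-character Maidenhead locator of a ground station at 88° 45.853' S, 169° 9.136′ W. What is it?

Add 180° to longitude and 90° to latitude: 10.84773, 1.23578.
Field: lon ⌊10.84773/20⌋ = 0 → A; lat ⌊1.23578/10⌋ = 0 → A.
Square: lon ⌊10.84773/2⌋ = 5; lat ⌊1.23578/1⌋ = 1.
Subsquare: lon ⌊0.84773/0.0833333⌋ = 10 → k; lat ⌊0.23578/0.0416667⌋ = 5 → f.
Extended square: lon ⌊0.01440/0.00833333⌋ = 1; lat ⌊0.02745/0.00416667⌋ = 6.

AA51kf16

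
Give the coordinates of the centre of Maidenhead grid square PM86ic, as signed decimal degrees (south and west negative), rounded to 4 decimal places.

Field P=15, M=12: +15·20° lon, +12·10° lat → SW at lon 120°, lat 30°.
Square 8, 6: +8·2° lon, +6·1° lat → SW at lon 136°, lat 36°.
Subsquare i=8, c=2: +8·0.0833333° lon, +2·0.0416667° lat → SW at lon 136.667°, lat 36.0833°.
Cell spans 0.0833333° lon × 0.0416667° lat. Centre is SW corner plus half of each.
latitude 36.1042, longitude 136.7083.

36.1042, 136.7083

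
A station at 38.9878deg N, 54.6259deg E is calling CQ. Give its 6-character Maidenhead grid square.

LM78hx

Offset from 180°W / 90°S: lon 234.6259°, lat 128.9878°.
Field: 234.6259/20 → 11 → L, 128.9878/10 → 12 → M; chars LM.
Square: 14.6259/2 → 7, 8.9878/1 → 8; chars 78.
Subsquare: 0.6259/0.0833333 → 7 → h, 0.9878/0.0416667 → 23 → x; chars hx.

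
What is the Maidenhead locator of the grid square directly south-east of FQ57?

Longitude square 5; +1 → 6.
Latitude square 7; −1 → 6.

FQ66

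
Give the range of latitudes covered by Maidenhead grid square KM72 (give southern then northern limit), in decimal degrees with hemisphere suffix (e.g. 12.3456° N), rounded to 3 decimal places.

Field K=10, M=12: +10·20° lon, +12·10° lat → SW at lon 20°, lat 30°.
Square 7, 2: +7·2° lon, +2·1° lat → SW at lon 34°, lat 32°.
Cell spans 2° lon × 1° lat.
south 32.000° N, north 33.000° N.

32.000° N, 33.000° N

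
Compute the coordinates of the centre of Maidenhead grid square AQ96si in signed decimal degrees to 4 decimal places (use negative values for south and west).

76.3542, -160.4583

Field A=0, Q=16: +0·20° lon, +16·10° lat → SW at lon -180°, lat 70°.
Square 9, 6: +9·2° lon, +6·1° lat → SW at lon -162°, lat 76°.
Subsquare s=18, i=8: +18·0.0833333° lon, +8·0.0416667° lat → SW at lon -160.5°, lat 76.3333°.
Cell spans 0.0833333° lon × 0.0416667° lat. Centre is SW corner plus half of each.
latitude 76.3542, longitude -160.4583.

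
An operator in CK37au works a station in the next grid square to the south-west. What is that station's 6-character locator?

Longitude subsquare a = 0; −1 → -1, wraps to 23 = x, carry into square.
Longitude square 3; −1 → 2.
Latitude subsquare u = 20; −1 → 19 = t.

CK27xt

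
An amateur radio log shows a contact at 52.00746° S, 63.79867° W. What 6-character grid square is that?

FD87cx

Shift to the Maidenhead origin (180°W, 90°S): lon 116.2013, lat 37.9925.
Field: lon ⌊116.2013/20⌋ = 5 → F; lat ⌊37.9925/10⌋ = 3 → D.
Square: lon ⌊16.2013/2⌋ = 8; lat ⌊7.9925/1⌋ = 7.
Subsquare: lon ⌊0.2013/0.0833333⌋ = 2 → c; lat ⌊0.9925/0.0416667⌋ = 23 → x.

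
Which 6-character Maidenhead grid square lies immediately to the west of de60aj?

Longitude subsquare a = 0; −1 → -1, wraps to 23 = x, carry into square.
Longitude square 6; −1 → 5.
The latitude characters are unchanged.

DE50xj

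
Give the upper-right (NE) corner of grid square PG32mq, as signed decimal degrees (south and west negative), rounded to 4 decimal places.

-27.2917, 127.0833

Field P=15, G=6: +15·20° lon, +6·10° lat → SW at lon 120°, lat -30°.
Square 3, 2: +3·2° lon, +2·1° lat → SW at lon 126°, lat -28°.
Subsquare m=12, q=16: +12·0.0833333° lon, +16·0.0416667° lat → SW at lon 127°, lat -27.3333°.
Cell spans 0.0833333° lon × 0.0416667° lat. NE corner is SW corner plus one full cell.
latitude -27.2917, longitude 127.0833.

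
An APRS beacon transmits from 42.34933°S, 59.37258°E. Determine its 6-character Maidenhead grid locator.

LE97qp

Offset from 180°W / 90°S: lon 239.3726°, lat 47.6507°.
Field: lon ⌊239.3726/20⌋ = 11 → L; lat ⌊47.6507/10⌋ = 4 → E.
Square: lon ⌊19.3726/2⌋ = 9; lat ⌊7.6507/1⌋ = 7.
Subsquare: lon ⌊1.3726/0.0833333⌋ = 16 → q; lat ⌊0.6507/0.0416667⌋ = 15 → p.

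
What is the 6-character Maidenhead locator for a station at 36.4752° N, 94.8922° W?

EM26nl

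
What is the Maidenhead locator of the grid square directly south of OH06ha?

OH05hx

Latitude subsquare a = 0; −1 → -1, wraps to 23 = x, carry into square.
Latitude square 6; −1 → 5.
The longitude characters are unchanged.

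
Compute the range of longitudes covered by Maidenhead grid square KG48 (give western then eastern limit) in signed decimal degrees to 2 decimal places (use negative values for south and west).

28.00, 30.00

Field K=10, G=6: +10·20° lon, +6·10° lat → SW at lon 20°, lat -30°.
Square 4, 8: +4·2° lon, +8·1° lat → SW at lon 28°, lat -22°.
Cell spans 2° lon × 1° lat.
west 28.00, east 30.00.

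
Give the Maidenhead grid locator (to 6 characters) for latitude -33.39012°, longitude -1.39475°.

Shift to the Maidenhead origin (180°W, 90°S): lon 178.6053, lat 56.6099.
Field (20°×10°, letters A–R): 178.6053/20 → 8 → I, 56.6099/10 → 5 → F; chars IF.
Square (2°×1°, digits 0–9): 18.6053/2 → 9, 6.6099/1 → 6; chars 96.
Subsquare (5′×2.5′, letters a–x): 0.6053/0.0833333 → 7 → h, 0.6099/0.0416667 → 14 → o; chars ho.

IF96ho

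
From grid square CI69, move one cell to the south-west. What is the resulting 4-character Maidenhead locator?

CI58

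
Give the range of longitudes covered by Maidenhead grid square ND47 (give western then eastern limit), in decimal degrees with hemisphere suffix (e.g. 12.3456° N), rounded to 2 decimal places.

88.00° E, 90.00° E

Field N=13, D=3: +13·20° lon, +3·10° lat → SW at lon 80°, lat -60°.
Square 4, 7: +4·2° lon, +7·1° lat → SW at lon 88°, lat -53°.
Cell spans 2° lon × 1° lat.
west 88.00° E, east 90.00° E.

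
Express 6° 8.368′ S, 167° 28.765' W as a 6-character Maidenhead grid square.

Shift to the Maidenhead origin (180°W, 90°S): lon 12.5206, lat 83.8605.
Field (20°×10°, letters A–R): 12.5206/20 → 0 → A, 83.8605/10 → 8 → I; chars AI.
Square (2°×1°, digits 0–9): 12.5206/2 → 6, 3.8605/1 → 3; chars 63.
Subsquare (5′×2.5′, letters a–x): 0.5206/0.0833333 → 6 → g, 0.8605/0.0416667 → 20 → u; chars gu.

AI63gu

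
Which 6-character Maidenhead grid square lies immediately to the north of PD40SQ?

PD40sr

Latitude subsquare q = 16; +1 → 17 = r.
The longitude characters are unchanged.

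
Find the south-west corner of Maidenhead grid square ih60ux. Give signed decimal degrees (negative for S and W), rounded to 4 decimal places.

-19.0417, -6.3333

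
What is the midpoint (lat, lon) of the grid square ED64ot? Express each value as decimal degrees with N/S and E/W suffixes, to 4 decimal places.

55.1875° S, 86.7917° W

Field E=4, D=3: +4·20° lon, +3·10° lat → SW at lon -100°, lat -60°.
Square 6, 4: +6·2° lon, +4·1° lat → SW at lon -88°, lat -56°.
Subsquare o=14, t=19: +14·0.0833333° lon, +19·0.0416667° lat → SW at lon -86.8333°, lat -55.2083°.
Cell spans 0.0833333° lon × 0.0416667° lat. Centre is SW corner plus half of each.
latitude 55.1875° S, longitude 86.7917° W.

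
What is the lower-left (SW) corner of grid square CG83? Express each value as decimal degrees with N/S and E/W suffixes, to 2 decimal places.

Field C=2, G=6: +2·20° lon, +6·10° lat → SW at lon -140°, lat -30°.
Square 8, 3: +8·2° lon, +3·1° lat → SW at lon -124°, lat -27°.
latitude 27.00° S, longitude 124.00° W.

27.00° S, 124.00° W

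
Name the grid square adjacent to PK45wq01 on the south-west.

PK45vq90

Longitude extended square 0; −1 → -1, wraps to 9, carry into subsquare.
Longitude subsquare w = 22; −1 → 21 = v.
Latitude extended square 1; −1 → 0.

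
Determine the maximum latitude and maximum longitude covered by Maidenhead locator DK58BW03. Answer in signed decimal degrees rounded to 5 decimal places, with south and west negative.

18.93333, -109.90833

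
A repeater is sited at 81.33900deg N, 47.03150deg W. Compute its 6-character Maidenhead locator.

GR61li

Add 180° to longitude and 90° to latitude: 132.9685, 171.3390.
Field: lon ⌊132.9685/20⌋ = 6 → G; lat ⌊171.3390/10⌋ = 17 → R.
Square: lon ⌊12.9685/2⌋ = 6; lat ⌊1.3390/1⌋ = 1.
Subsquare: lon ⌊0.9685/0.0833333⌋ = 11 → l; lat ⌊0.3390/0.0416667⌋ = 8 → i.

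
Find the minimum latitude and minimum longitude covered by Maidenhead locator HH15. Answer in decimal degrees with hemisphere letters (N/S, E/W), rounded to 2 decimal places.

Field H=7, H=7: +7·20° lon, +7·10° lat → SW at lon -40°, lat -20°.
Square 1, 5: +1·2° lon, +5·1° lat → SW at lon -38°, lat -15°.
latitude 15.00° S, longitude 38.00° W.

15.00° S, 38.00° W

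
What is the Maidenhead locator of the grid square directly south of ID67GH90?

ID67gg99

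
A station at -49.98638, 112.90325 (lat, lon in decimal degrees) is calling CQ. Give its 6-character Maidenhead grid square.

OE60ka

Add 180° to longitude and 90° to latitude: 292.9033, 40.0136.
Field: 292.9033/20 → 14 → O, 40.0136/10 → 4 → E; chars OE.
Square: 12.9033/2 → 6, 0.0136/1 → 0; chars 60.
Subsquare: 0.9033/0.0833333 → 10 → k, 0.0136/0.0416667 → 0 → a; chars ka.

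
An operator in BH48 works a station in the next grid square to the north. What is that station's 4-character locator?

BH49

Latitude square 8; +1 → 9.
The longitude characters are unchanged.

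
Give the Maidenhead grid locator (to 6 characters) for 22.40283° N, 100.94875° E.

Add 180° to longitude and 90° to latitude: 280.9488, 112.4028.
Field: lon ⌊280.9488/20⌋ = 14 → O; lat ⌊112.4028/10⌋ = 11 → L.
Square: lon ⌊0.9488/2⌋ = 0; lat ⌊2.4028/1⌋ = 2.
Subsquare: lon ⌊0.9488/0.0833333⌋ = 11 → l; lat ⌊0.4028/0.0416667⌋ = 9 → j.

OL02lj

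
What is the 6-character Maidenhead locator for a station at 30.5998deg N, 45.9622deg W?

GM70ao

Shift to the Maidenhead origin (180°W, 90°S): lon 134.0378, lat 120.5998.
Field: 134.0378/20 → 6 → G, 120.5998/10 → 12 → M; chars GM.
Square: 14.0378/2 → 7, 0.5998/1 → 0; chars 70.
Subsquare: 0.0378/0.0833333 → 0 → a, 0.5998/0.0416667 → 14 → o; chars ao.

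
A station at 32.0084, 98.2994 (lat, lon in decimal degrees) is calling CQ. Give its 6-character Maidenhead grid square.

Shift to the Maidenhead origin (180°W, 90°S): lon 278.2994, lat 122.0084.
Field (20°×10°, letters A–R): 278.2994/20 → 13 → N, 122.0084/10 → 12 → M; chars NM.
Square (2°×1°, digits 0–9): 18.2994/2 → 9, 2.0084/1 → 2; chars 92.
Subsquare (5′×2.5′, letters a–x): 0.2994/0.0833333 → 3 → d, 0.0084/0.0416667 → 0 → a; chars da.

NM92da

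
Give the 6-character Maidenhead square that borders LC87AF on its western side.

LC77xf

Longitude subsquare a = 0; −1 → -1, wraps to 23 = x, carry into square.
Longitude square 8; −1 → 7.
The latitude characters are unchanged.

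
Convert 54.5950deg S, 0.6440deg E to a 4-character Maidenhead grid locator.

JD05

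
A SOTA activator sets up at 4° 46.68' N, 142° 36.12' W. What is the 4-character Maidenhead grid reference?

BJ84

Offset from 180°W / 90°S: lon 37.40°, lat 94.78°.
Field: 37.40/20 → 1 → B, 94.78/10 → 9 → J; chars BJ.
Square: 17.40/2 → 8, 4.78/1 → 4; chars 84.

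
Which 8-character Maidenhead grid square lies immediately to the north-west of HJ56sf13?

HJ56sf04

Longitude extended square 1; −1 → 0.
Latitude extended square 3; +1 → 4.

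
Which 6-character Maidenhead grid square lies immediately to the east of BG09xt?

BG19at

Longitude subsquare x = 23; +1 → 24, wraps to 0 = a, carry into square.
Longitude square 0; +1 → 1.
The latitude characters are unchanged.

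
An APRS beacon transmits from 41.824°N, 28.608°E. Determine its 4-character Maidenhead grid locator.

KN41

Offset from 180°W / 90°S: lon 208.61°, lat 131.82°.
Field: lon ⌊208.61/20⌋ = 10 → K; lat ⌊131.82/10⌋ = 13 → N.
Square: lon ⌊8.61/2⌋ = 4; lat ⌊1.82/1⌋ = 1.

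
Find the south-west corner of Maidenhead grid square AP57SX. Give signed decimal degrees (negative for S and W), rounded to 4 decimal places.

Field A=0, P=15: +0·20° lon, +15·10° lat → SW at lon -180°, lat 60°.
Square 5, 7: +5·2° lon, +7·1° lat → SW at lon -170°, lat 67°.
Subsquare s=18, x=23: +18·0.0833333° lon, +23·0.0416667° lat → SW at lon -168.5°, lat 67.9583°.
latitude 67.9583, longitude -168.5000.

67.9583, -168.5000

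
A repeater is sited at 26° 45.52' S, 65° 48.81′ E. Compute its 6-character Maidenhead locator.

MG23vf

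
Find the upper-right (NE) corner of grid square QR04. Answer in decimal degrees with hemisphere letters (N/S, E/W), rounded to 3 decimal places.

85.000° N, 142.000° E

Field Q=16, R=17: +16·20° lon, +17·10° lat → SW at lon 140°, lat 80°.
Square 0, 4: +0·2° lon, +4·1° lat → SW at lon 140°, lat 84°.
Cell spans 2° lon × 1° lat. NE corner is SW corner plus one full cell.
latitude 85.000° N, longitude 142.000° E.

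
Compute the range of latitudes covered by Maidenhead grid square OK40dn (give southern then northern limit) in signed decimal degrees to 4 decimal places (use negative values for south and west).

Field O=14, K=10: +14·20° lon, +10·10° lat → SW at lon 100°, lat 10°.
Square 4, 0: +4·2° lon, +0·1° lat → SW at lon 108°, lat 10°.
Subsquare d=3, n=13: +3·0.0833333° lon, +13·0.0416667° lat → SW at lon 108.25°, lat 10.5417°.
Cell spans 0.0833333° lon × 0.0416667° lat.
south 10.5417, north 10.5833.

10.5417, 10.5833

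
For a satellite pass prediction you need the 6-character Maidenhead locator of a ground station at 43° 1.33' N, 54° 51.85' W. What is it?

GN23na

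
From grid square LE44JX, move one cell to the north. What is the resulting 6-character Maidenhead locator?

LE45ja

Latitude subsquare x = 23; +1 → 24, wraps to 0 = a, carry into square.
Latitude square 4; +1 → 5.
The longitude characters are unchanged.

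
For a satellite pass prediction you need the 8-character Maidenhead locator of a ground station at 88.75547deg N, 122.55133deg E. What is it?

PR18gs61

Shift to the Maidenhead origin (180°W, 90°S): lon 302.55133, lat 178.75547.
Field: 302.55133/20 → 15 → P, 178.75547/10 → 17 → R; chars PR.
Square: 2.55133/2 → 1, 8.75547/1 → 8; chars 18.
Subsquare: 0.55133/0.0833333 → 6 → g, 0.75547/0.0416667 → 18 → s; chars gs.
Extended square: 0.05133/0.00833333 → 6, 0.00547/0.00416667 → 1; chars 61.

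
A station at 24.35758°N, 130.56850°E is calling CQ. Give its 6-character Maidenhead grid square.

Offset from 180°W / 90°S: lon 310.5685°, lat 114.3576°.
Field (20°×10°, letters A–R): 310.5685/20 → 15 → P, 114.3576/10 → 11 → L; chars PL.
Square (2°×1°, digits 0–9): 10.5685/2 → 5, 4.3576/1 → 4; chars 54.
Subsquare (5′×2.5′, letters a–x): 0.5685/0.0833333 → 6 → g, 0.3576/0.0416667 → 8 → i; chars gi.

PL54gi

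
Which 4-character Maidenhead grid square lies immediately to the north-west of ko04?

Longitude square 0; −1 → -1, wraps to 9, carry into field.
Longitude field K = 10; −1 → 9 = J.
Latitude square 4; +1 → 5.

JO95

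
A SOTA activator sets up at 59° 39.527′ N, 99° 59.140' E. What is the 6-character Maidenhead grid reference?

Add 180° to longitude and 90° to latitude: 279.9857, 149.6588.
Field: lon ⌊279.9857/20⌋ = 13 → N; lat ⌊149.6588/10⌋ = 14 → O.
Square: lon ⌊19.9857/2⌋ = 9; lat ⌊9.6588/1⌋ = 9.
Subsquare: lon ⌊1.9857/0.0833333⌋ = 23 → x; lat ⌊0.6588/0.0416667⌋ = 15 → p.

NO99xp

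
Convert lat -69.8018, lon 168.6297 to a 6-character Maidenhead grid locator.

Add 180° to longitude and 90° to latitude: 348.6297, 20.1982.
Field: lon ⌊348.6297/20⌋ = 17 → R; lat ⌊20.1982/10⌋ = 2 → C.
Square: lon ⌊8.6297/2⌋ = 4; lat ⌊0.1982/1⌋ = 0.
Subsquare: lon ⌊0.6297/0.0833333⌋ = 7 → h; lat ⌊0.1982/0.0416667⌋ = 4 → e.

RC40he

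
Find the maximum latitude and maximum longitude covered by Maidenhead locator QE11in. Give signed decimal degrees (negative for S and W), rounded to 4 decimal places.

-48.4167, 142.7500

Field Q=16, E=4: +16·20° lon, +4·10° lat → SW at lon 140°, lat -50°.
Square 1, 1: +1·2° lon, +1·1° lat → SW at lon 142°, lat -49°.
Subsquare i=8, n=13: +8·0.0833333° lon, +13·0.0416667° lat → SW at lon 142.667°, lat -48.4583°.
Cell spans 0.0833333° lon × 0.0416667° lat. NE corner is SW corner plus one full cell.
latitude -48.4167, longitude 142.7500.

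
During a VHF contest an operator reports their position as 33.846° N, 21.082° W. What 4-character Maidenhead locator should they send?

HM93

Shift to the Maidenhead origin (180°W, 90°S): lon 158.92, lat 123.85.
Field (20°×10°, letters A–R): lon ⌊158.92/20⌋ = 7 → H; lat ⌊123.85/10⌋ = 12 → M.
Square (2°×1°, digits 0–9): lon ⌊18.92/2⌋ = 9; lat ⌊3.85/1⌋ = 3.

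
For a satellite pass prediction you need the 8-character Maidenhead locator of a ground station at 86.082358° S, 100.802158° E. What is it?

Shift to the Maidenhead origin (180°W, 90°S): lon 280.80216, lat 3.91764.
Field: 280.80216/20 → 14 → O, 3.91764/10 → 0 → A; chars OA.
Square: 0.80216/2 → 0, 3.91764/1 → 3; chars 03.
Subsquare: 0.80216/0.0833333 → 9 → j, 0.91764/0.0416667 → 22 → w; chars jw.
Extended square: 0.05216/0.00833333 → 6, 0.00098/0.00416667 → 0; chars 60.

OA03jw60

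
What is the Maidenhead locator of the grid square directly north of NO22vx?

Latitude subsquare x = 23; +1 → 24, wraps to 0 = a, carry into square.
Latitude square 2; +1 → 3.
The longitude characters are unchanged.

NO23va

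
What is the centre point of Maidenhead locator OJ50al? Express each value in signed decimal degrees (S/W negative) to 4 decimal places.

0.4792, 110.0417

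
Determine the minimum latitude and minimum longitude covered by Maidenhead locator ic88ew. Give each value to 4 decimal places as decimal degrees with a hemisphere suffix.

61.0833° S, 3.6667° W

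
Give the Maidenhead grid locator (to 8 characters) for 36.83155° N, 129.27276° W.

Offset from 180°W / 90°S: lon 50.72724°, lat 126.83155°.
Field: 50.72724/20 → 2 → C, 126.83155/10 → 12 → M; chars CM.
Square: 10.72724/2 → 5, 6.83155/1 → 6; chars 56.
Subsquare: 0.72724/0.0833333 → 8 → i, 0.83155/0.0416667 → 19 → t; chars it.
Extended square: 0.06057/0.00833333 → 7, 0.03988/0.00416667 → 9; chars 79.

CM56it79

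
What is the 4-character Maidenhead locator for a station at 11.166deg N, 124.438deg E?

Offset from 180°W / 90°S: lon 304.44°, lat 101.17°.
Field: lon ⌊304.44/20⌋ = 15 → P; lat ⌊101.17/10⌋ = 10 → K.
Square: lon ⌊4.44/2⌋ = 2; lat ⌊1.17/1⌋ = 1.

PK21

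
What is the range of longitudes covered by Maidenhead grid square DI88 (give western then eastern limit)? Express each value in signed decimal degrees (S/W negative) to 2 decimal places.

-104.00, -102.00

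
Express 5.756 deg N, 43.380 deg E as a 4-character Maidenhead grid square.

Shift to the Maidenhead origin (180°W, 90°S): lon 223.38, lat 95.76.
Field: 223.38/20 → 11 → L, 95.76/10 → 9 → J; chars LJ.
Square: 3.38/2 → 1, 5.76/1 → 5; chars 15.

LJ15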